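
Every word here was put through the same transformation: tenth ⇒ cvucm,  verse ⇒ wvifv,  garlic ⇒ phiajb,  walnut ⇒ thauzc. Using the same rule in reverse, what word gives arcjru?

t(19)→c(2) and e(4)→v(21) fit y≡23x+7 (mod 26); the inverse of 23 mod 26 is 17. Treating letters as 0–25, the rule is x ↦ 23x + 7 (mod 26).
Decoding arcjru: a(0)→17·(0−7)≡11=l; r(17)→17·(17−7)≡14=o; c(2)→17·(2−7)≡19=t; j(9)→17·(9−7)≡8=i; r(17)→17·(17−7)≡14=o; u(20)→17·(20−7)≡13=n (all mod 26).

lotion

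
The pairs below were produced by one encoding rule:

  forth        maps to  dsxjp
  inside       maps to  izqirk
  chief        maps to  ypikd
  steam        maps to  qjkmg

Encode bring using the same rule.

fxizw

f(5)→d(3) and o(14)→s(18) fit y≡19x+12 (mod 26); the inverse of 19 mod 26 is 11. This is an affine cipher: with a=0,…,z=25, each position x becomes (19x+12) mod 26.
On bring: b(1)→19·1+12≡5=f; r(17)→19·17+12≡23=x; i(8)→19·8+12≡8=i; n(13)→19·13+12≡25=z; g(6)→19·6+12≡22=w (all mod 26).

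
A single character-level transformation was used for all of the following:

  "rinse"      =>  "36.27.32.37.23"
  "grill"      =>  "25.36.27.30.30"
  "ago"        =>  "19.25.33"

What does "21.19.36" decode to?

Letters become their 1-based position plus 18 (so a→19, b→20, …).
Reversing it on 21.19.36: 21→(21−18)÷1=3=c, 19→(19−18)÷1=1=a, 36→(36−18)÷1=18=r.

car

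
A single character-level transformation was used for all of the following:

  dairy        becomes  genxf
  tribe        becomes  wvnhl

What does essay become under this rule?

In dairy: d→g is +3, a→e is +4, i→n is +5, r→x is +6 — the shift increases by 1 each position. The shift increases by 1 at each position, starting from +3: 3, 4, 5, ….
For essay: e+3=h, s+4=w, s+5=x, a+6=g, y+7=f.

hwxgf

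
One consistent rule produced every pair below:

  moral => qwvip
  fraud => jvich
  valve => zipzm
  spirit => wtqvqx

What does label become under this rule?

pifmp

The shift depends on letter class: consonant m→q is +4, but vowel o→w is +8. Two shifts are in play — +8 for a/e/i/o/u, +4 for every other letter.
For label: l(cons)+4=p, a(vowel)+8=i, b(cons)+4=f, e(vowel)+8=m, l(cons)+4=p.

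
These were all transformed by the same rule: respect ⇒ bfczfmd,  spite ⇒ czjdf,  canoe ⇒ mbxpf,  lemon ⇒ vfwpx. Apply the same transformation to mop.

The shift depends on letter class: consonant r→b is +10, but vowel e→f is +1. Vowels shift forward by 1 and consonants shift forward by 10.
On mop: m(cons)+10=w, o(vowel)+1=p, p(cons)+10=z.

wpz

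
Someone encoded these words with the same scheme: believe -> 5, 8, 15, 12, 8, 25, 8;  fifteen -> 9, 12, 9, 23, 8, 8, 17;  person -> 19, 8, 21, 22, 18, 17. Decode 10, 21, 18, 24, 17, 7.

The number is (letter's place in the alphabet, a=1) + 3.
Decoding 10, 21, 18, 24, 17, 7: 10→(10−3)÷1=7=g, 21→(21−3)÷1=18=r, 18→(18−3)÷1=15=o, 24→(24−3)÷1=21=u, 17→(17−3)÷1=14=n, 7→(7−3)÷1=4=d.

ground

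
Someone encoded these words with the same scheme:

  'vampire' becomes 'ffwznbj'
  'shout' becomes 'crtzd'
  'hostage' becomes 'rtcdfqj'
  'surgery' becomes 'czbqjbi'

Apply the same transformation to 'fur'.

pzb

The shift depends on letter class: consonant v→f is +10, but vowel a→f is +5. Vowels shift forward by 5 and consonants shift forward by 10.
On fur: f(cons)+10=p, u(vowel)+5=z, r(cons)+10=b.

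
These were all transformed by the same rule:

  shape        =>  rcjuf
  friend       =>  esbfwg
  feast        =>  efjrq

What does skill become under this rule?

Each letter's alphabet position (a=0..z=25) is mapped through 25·x+9 mod 26 — an affine cipher.
Applying it to skill: s(18)→25·18+9≡17=r; k(10)→25·10+9≡25=z; i(8)→25·8+9≡1=b; l(11)→25·11+9≡24=y; l(11)→25·11+9≡24=y (all mod 26).

rzbyy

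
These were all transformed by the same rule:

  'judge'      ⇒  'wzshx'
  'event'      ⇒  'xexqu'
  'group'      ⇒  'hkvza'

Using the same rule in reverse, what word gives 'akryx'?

Treating letters as 0–25, the rule is x ↦ 5x + 3 (mod 26).
Undoing it on akryx: a(0)→21·(0−3)≡15=p; k(10)→21·(10−3)≡17=r; r(17)→21·(17−3)≡8=i; y(24)→21·(24−3)≡25=z; x(23)→21·(23−3)≡4=e (all mod 26).

prize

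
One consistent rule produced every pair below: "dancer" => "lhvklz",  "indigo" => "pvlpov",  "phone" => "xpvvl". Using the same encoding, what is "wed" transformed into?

The shift depends on letter class: consonant d→l is +8, but vowel a→h is +7. Two shifts are in play — +7 for a/e/i/o/u, +8 for every other letter.
On wed: w(cons)+8=e, e(vowel)+7=l, d(cons)+8=l.

ell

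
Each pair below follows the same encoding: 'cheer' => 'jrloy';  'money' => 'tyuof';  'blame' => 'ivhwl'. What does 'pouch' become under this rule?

wybmo

Shifts by position in cheer: pos 0: c→j (+7), pos 1: h→r (+10), pos 2: e→l (+7), pos 3: e→o (+10) — repeating every 2. The shifts repeat in a cycle of length 2: positions 0,1,… shift by +7, +10, then the pattern repeats.
On pouch: p+7=w, o+10=y, u+7=b, c+10=m, h+7=o.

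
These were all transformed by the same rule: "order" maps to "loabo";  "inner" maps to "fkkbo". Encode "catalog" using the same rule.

zxqxild

This is a Caesar cipher with shift 23.
Applying it to catalog: c+23=z, a+23=x, t+23=q, a+23=x, l+23=i, o+23=l, g+23=d.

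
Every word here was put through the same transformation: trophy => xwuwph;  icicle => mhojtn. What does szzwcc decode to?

output

Letter i (0-indexed) is shifted by i+4, so successive shifts are 4, 5, 6, ….
Reversing it on szzwcc: s−4=o, z−5=u, z−6=t, w−7=p, c−8=u, c−9=t.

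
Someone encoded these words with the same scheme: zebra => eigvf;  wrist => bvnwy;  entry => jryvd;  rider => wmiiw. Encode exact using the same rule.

Shifts by position in zebra: pos 0: z→e (+5), pos 1: e→i (+4), pos 2: b→g (+5), pos 3: r→v (+4) — repeating every 2. It's a Vigenère-style cipher with numeric key [5,4]: position i shifts by key[i mod 2].
Applying it to exact: e+5=j, x+4=b, a+5=f, c+4=g, t+5=y.

jbfgy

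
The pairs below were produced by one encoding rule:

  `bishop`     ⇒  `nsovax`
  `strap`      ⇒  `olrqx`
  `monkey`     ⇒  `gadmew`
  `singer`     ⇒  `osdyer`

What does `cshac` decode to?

b(1)→n(13) and i(8)→s(18) fit y≡23x+16 (mod 26); the inverse of 23 mod 26 is 17. This is an affine cipher: with a=0,…,z=25, each position x becomes (23x+16) mod 26.
Undoing it on cshac: c(2)→17·(2−16)≡22=w; s(18)→17·(18−16)≡8=i; h(7)→17·(7−16)≡3=d; a(0)→17·(0−16)≡14=o; c(2)→17·(2−16)≡22=w (all mod 26).

widow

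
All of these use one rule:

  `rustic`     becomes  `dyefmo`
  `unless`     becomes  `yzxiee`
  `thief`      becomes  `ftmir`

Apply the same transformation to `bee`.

nii

The shift depends on letter class: consonant r→d is +12, but vowel u→y is +4. Vowels shift forward by 4 and consonants shift forward by 12.
On bee: b(cons)+12=n, e(vowel)+4=i, e(vowel)+4=i.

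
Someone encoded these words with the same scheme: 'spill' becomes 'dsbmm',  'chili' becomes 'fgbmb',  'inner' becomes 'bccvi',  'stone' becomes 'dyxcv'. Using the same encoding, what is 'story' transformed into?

dyxiz

Treating letters as 0–25, the rule is x ↦ 21x + 15 (mod 26).
For story: s(18)→21·18+15≡3=d; t(19)→21·19+15≡24=y; o(14)→21·14+15≡23=x; r(17)→21·17+15≡8=i; y(24)→21·24+15≡25=z (all mod 26).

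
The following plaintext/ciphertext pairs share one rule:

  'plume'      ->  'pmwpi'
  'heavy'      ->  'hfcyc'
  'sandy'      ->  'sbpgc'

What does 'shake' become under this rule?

sicni

Letter i (0-indexed) is shifted by i+0, so successive shifts are 0, 1, 2, ….
Applying it to shake: s+0=s, h+1=i, a+2=c, k+3=n, e+4=i.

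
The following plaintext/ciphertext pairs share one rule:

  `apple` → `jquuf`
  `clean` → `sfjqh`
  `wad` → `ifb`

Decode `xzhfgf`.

abacus

The output letters match the input read backwards, each shifted +5: apple reversed is elppa. Two steps: reverse the string, then apply a Caesar shift of +5.
Decoding xzhfgf: shift back: x−5=s, z−5=u, h−5=c, f−5=a, g−5=b, f−5=a → sucaba; then reverse → abacus.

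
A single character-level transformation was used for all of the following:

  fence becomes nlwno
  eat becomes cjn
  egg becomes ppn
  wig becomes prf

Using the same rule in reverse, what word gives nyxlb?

The word is reversed, then every letter is shifted forward by 9.
Undoing it on nyxlb: shift back: n−9=e, y−9=p, x−9=o, l−9=c, b−9=s → epocs; then reverse → scope.

scope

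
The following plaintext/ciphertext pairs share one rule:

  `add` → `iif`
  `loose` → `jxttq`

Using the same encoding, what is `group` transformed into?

uztwl

The output letters match the input read backwards, each shifted +5: add reversed is dda. Read the word backwards and shift each letter +5.
On group: reverse → puorg; then shift: p+5=u, u+5=z, o+5=t, r+5=w, g+5=l.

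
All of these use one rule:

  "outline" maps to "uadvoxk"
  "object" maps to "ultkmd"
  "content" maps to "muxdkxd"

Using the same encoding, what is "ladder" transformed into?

vgnnkb

The rule splits by letter class: vowels +6, consonants +10.
For ladder: l(cons)+10=v, a(vowel)+6=g, d(cons)+10=n, d(cons)+10=n, e(vowel)+6=k, r(cons)+10=b.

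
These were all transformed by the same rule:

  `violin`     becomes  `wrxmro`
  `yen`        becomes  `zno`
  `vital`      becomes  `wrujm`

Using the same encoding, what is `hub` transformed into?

Vowels shift forward by 9 and consonants shift forward by 1.
On hub: h(cons)+1=i, u(vowel)+9=d, b(cons)+1=c.

idc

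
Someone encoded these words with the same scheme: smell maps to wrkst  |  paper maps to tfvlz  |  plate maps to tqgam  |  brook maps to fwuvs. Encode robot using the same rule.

vthvb

In smell: s→w is +4, m→r is +5, e→k is +6, l→s is +7 — the shift increases by 1 each position. The shift increases by 1 at each position, starting from +4: 4, 5, 6, ….
On robot: r+4=v, o+5=t, b+6=h, o+7=v, t+8=b.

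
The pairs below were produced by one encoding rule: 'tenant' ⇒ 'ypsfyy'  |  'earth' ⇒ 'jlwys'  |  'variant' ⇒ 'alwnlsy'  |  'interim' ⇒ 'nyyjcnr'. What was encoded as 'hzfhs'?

Shifts by position in tenant: pos 0: t→y (+5), pos 1: e→p (+11), pos 2: n→s (+5), pos 3: a→f (+5), pos 4: n→y (+11), pos 5: t→y (+5) — repeating every 3. The shifts repeat in a cycle of length 3: positions 0,1,… shift by +5, +11, +5, then the pattern repeats.
Reversing it on hzfhs: h−5=c, z−11=o, f−5=a, h−5=c, s−11=h.

coach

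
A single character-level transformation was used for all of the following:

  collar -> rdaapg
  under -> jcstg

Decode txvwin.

eighty

Compare letters: c→r is +15, o→d is +15, l→a is +15 — a constant shift. Each letter is shifted forward by 15 in the alphabet (a Caesar shift of +15).
Decoding txvwin: t−15=e, x−15=i, v−15=g, w−15=h, i−15=t, n−15=y.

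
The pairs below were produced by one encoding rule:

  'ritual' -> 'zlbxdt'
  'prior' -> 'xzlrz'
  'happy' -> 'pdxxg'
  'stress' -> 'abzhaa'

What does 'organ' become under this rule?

The shift depends on letter class: consonant r→z is +8, but vowel i→l is +3. Vowels shift forward by 3 and consonants shift forward by 8.
On organ: o(vowel)+3=r, r(cons)+8=z, g(cons)+8=o, a(vowel)+3=d, n(cons)+8=v.

rzodv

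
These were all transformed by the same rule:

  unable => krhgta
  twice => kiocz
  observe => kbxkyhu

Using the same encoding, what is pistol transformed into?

ruzyov

The output letters match the input read backwards, each shifted +6: unable reversed is elbanu. Two steps: reverse the string, then apply a Caesar shift of +6.
Applying it to pistol: reverse → lotsip; then shift: l+6=r, o+6=u, t+6=z, s+6=y, i+6=o, p+6=v.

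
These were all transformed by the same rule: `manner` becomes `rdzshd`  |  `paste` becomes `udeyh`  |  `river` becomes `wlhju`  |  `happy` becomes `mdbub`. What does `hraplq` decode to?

cookie

Shifts by position in manner: pos 0: m→r (+5), pos 1: a→d (+3), pos 2: n→z (+12), pos 3: n→s (+5), pos 4: e→h (+3), pos 5: r→d (+12) — repeating every 3. It's a Vigenère-style cipher with numeric key [5,3,12]: position i shifts by key[i mod 3].
Undoing it on hraplq: h−5=c, r−3=o, a−12=o, p−5=k, l−3=i, q−12=e.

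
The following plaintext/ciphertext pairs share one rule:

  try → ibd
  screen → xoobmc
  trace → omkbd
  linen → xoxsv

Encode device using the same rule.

The output letters match the input read backwards, each shifted +10: try reversed is yrt. Two steps: reverse the string, then apply a Caesar shift of +10.
Applying it to device: reverse → ecived; then shift: e+10=o, c+10=m, i+10=s, v+10=f, e+10=o, d+10=n.

omsfon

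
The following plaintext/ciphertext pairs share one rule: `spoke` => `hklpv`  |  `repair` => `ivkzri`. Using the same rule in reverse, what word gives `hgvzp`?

Each pair mirrors across the alphabet (s↔h, p↔k, o↔l): positions sum to 25. Letters are reflected about the middle of the alphabet (position → 25−position): Atbash.
Reversing it on hgvzp: h↔s, g↔t, v↔e, z↔a, p↔k.

steak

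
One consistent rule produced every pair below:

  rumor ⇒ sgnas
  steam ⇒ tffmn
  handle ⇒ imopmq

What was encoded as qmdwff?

packet

Shifts by position in rumor: pos 0: r→s (+1), pos 1: u→g (+12), pos 2: m→n (+1), pos 3: o→a (+12) — repeating every 2. A repeating key of period 2 is used — shifts +1, +12 over and over.
Reversing it on qmdwff: q−1=p, m−12=a, d−1=c, w−12=k, f−1=e, f−12=t.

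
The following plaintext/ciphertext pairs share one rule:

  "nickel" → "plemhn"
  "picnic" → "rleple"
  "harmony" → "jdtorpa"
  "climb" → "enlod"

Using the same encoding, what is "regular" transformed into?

The shift depends on letter class: consonant n→p is +2, but vowel i→l is +3. Two shifts are in play — +3 for a/e/i/o/u, +2 for every other letter.
Applying it to regular: r(cons)+2=t, e(vowel)+3=h, g(cons)+2=i, u(vowel)+3=x, l(cons)+2=n, a(vowel)+3=d, r(cons)+2=t.

thixndt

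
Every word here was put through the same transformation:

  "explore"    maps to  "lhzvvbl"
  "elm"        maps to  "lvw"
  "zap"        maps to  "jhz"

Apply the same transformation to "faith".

The shift depends on letter class: consonant x→h is +10, but vowel e→l is +7. The rule splits by letter class: vowels +7, consonants +10.
Applying it to faith: f(cons)+10=p, a(vowel)+7=h, i(vowel)+7=p, t(cons)+10=d, h(cons)+10=r.

phpdr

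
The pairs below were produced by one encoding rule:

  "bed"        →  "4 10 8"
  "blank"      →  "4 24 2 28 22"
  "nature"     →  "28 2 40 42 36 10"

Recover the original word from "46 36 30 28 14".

The formula is n = 2×(alphabet index, a=1).
Decoding 46 36 30 28 14: 46→(46−0)÷2=23=w, 36→(36−0)÷2=18=r, 30→(30−0)÷2=15=o, 28→(28−0)÷2=14=n, 14→(14−0)÷2=7=g.

wrong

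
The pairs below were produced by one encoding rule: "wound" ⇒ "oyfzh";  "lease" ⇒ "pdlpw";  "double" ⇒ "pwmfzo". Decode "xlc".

The word is reversed, then every letter is shifted forward by 11.
Undoing it on xlc: shift back: x−11=m, l−11=a, c−11=r → mar; then reverse → ram.

ram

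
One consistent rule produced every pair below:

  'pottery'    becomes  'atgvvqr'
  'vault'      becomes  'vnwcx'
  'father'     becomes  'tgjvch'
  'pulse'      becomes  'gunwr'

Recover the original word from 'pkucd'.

Read the word backwards and shift each letter +2.
Decoding pkucd: shift back: p−2=n, k−2=i, u−2=s, c−2=a, d−2=b → nisab; then reverse → basin.

basin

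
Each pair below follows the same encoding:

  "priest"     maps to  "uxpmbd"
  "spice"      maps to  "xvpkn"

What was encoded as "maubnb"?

hunter

The shift increases by 1 at each position, starting from +5: 5, 6, 7, ….
Decoding maubnb: m−5=h, a−6=u, u−7=n, b−8=t, n−9=e, b−10=r.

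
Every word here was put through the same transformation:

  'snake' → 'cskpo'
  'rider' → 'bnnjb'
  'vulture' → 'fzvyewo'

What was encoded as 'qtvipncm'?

Shifts by position in snake: pos 0: s→c (+10), pos 1: n→s (+5), pos 2: a→k (+10), pos 3: k→p (+5) — repeating every 2. A repeating key of period 2 is used — shifts +10, +5 over and over.
Decoding qtvipncm: q−10=g, t−5=o, v−10=l, i−5=d, p−10=f, n−5=i, c−10=s, m−5=h.

goldfish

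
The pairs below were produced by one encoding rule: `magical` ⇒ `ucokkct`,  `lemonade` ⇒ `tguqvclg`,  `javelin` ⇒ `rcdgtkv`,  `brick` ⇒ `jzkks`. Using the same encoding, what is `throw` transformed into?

bpzqe

The shift depends on letter class: consonant m→u is +8, but vowel a→c is +2. The rule splits by letter class: vowels +2, consonants +8.
Applying it to throw: t(cons)+8=b, h(cons)+8=p, r(cons)+8=z, o(vowel)+2=q, w(cons)+8=e.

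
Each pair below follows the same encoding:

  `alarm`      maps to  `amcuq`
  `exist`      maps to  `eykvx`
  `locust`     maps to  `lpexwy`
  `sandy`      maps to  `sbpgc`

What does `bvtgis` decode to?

burden

Each letter shifts forward by its position index (0, 1, 2, …) — the shift grows by one for each successive letter.
Decoding bvtgis: b−0=b, v−1=u, t−2=r, g−3=d, i−4=e, s−5=n.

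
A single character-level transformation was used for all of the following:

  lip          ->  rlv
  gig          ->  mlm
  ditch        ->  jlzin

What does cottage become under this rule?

irzzdmh

The shift depends on letter class: consonant l→r is +6, but vowel i→l is +3. The rule splits by letter class: vowels +3, consonants +6.
Applying it to cottage: c(cons)+6=i, o(vowel)+3=r, t(cons)+6=z, t(cons)+6=z, a(vowel)+3=d, g(cons)+6=m, e(vowel)+3=h.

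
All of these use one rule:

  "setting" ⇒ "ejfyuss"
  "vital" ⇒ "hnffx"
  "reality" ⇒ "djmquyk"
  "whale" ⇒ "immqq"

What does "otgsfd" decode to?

Shifts by position in setting: pos 0: s→e (+12), pos 1: e→j (+5), pos 2: t→f (+12), pos 3: t→y (+5) — repeating every 2. It's a Vigenère-style cipher with numeric key [12,5]: position i shifts by key[i mod 2].
Reversing it on otgsfd: o−12=c, t−5=o, g−12=u, s−5=n, f−12=t, d−5=y.

county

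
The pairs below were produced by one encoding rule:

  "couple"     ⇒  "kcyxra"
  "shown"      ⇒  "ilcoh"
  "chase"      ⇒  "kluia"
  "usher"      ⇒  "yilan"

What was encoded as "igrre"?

c(2)→k(10) and o(14)→c(2) fit y≡21x+20 (mod 26); the inverse of 21 mod 26 is 5. Treating letters as 0–25, the rule is x ↦ 21x + 20 (mod 26).
Decoding igrre: i(8)→5·(8−20)≡18=s; g(6)→5·(6−20)≡8=i; r(17)→5·(17−20)≡11=l; r(17)→5·(17−20)≡11=l; e(4)→5·(4−20)≡24=y (all mod 26).

silly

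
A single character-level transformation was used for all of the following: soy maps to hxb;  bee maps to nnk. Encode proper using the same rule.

anyxay

The word is reversed, then every letter is shifted forward by 9.
For proper: reverse → reporp; then shift: r+9=a, e+9=n, p+9=y, o+9=x, r+9=a, p+9=y.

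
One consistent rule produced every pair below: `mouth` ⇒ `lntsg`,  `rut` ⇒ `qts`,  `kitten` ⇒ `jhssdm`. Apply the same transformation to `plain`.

okzhm

Each letter is shifted forward by 25 in the alphabet (a Caesar shift of +25).
Applying it to plain: p+25=o, l+25=k, a+25=z, i+25=h, n+25=m.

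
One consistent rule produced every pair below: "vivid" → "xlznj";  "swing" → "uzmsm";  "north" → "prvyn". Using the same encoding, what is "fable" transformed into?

In vivid: v→x is +2, i→l is +3, v→z is +4, i→n is +5 — the shift increases by 1 each position. The shift increases by 1 at each position, starting from +2: 2, 3, 4, ….
On fable: f+2=h, a+3=d, b+4=f, l+5=q, e+6=k.

hdfqk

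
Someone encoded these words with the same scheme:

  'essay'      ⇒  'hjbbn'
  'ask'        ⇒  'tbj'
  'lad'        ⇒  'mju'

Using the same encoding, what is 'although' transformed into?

qpdxqcuj

The output letters match the input read backwards, each shifted +9: essay reversed is yasse. Two steps: reverse the string, then apply a Caesar shift of +9.
Applying it to although: reverse → hguohtla; then shift: h+9=q, g+9=p, u+9=d, o+9=x, h+9=q, t+9=c, l+9=u, a+9=j.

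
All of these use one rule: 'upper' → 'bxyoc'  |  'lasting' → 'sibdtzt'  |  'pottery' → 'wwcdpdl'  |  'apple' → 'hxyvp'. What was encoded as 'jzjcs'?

crash

Each letter shifts forward by (position + 7), i.e. 7, 8, 9, … — the shift grows by one for each successive letter.
Undoing it on jzjcs: j−7=c, z−8=r, j−9=a, c−10=s, s−11=h.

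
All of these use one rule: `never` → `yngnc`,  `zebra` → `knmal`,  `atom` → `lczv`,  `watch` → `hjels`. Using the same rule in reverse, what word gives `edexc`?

Shifts by position in never: pos 0: n→y (+11), pos 1: e→n (+9), pos 2: v→g (+11), pos 3: e→n (+9) — repeating every 2. It's a Vigenère-style cipher with numeric key [11,9]: position i shifts by key[i mod 2].
Decoding edexc: e−11=t, d−9=u, e−11=t, x−9=o, c−11=r.

tutor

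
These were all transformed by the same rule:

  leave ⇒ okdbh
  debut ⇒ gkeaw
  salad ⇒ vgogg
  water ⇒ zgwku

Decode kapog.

Shifts by position in leave: pos 0: l→o (+3), pos 1: e→k (+6), pos 2: a→d (+3), pos 3: v→b (+6) — repeating every 2. A repeating key of period 2 is used — shifts +3, +6 over and over.
Reversing it on kapog: k−3=h, a−6=u, p−3=m, o−6=i, g−3=d.

humid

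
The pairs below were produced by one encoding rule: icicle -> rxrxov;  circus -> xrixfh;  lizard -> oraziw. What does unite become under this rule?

This is the alphabet-reversal cipher (Atbash): a becomes z, b becomes y, etc.
On unite: u↔f, n↔m, i↔r, t↔g, e↔v.

fmrgv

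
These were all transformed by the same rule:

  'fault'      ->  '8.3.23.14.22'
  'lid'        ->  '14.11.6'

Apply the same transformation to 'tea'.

f is letter #6 and maps to 8: an offset of 2. The number is (letter's place in the alphabet, a=1) + 2.
For tea: t=20→22, e=5→7, a=1→3.

22.7.3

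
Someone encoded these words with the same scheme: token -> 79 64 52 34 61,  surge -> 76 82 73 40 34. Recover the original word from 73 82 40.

rug

With a=1..z=26, the number is 3·pos + 19.
Undoing it on 73 82 40: 73→(73−19)÷3=18=r, 82→(82−19)÷3=21=u, 40→(40−19)÷3=7=g.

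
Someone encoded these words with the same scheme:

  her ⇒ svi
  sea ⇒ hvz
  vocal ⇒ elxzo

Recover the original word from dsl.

Letters are reflected about the middle of the alphabet (position → 25−position): Atbash.
Undoing it on dsl: d↔w, s↔h, l↔o.

who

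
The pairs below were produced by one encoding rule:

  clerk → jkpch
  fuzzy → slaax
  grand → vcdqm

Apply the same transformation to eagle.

c(2)→j(9) and l(11)→k(10) fit y≡3x+3 (mod 26); the inverse of 3 mod 26 is 9. Treating letters as 0–25, the rule is x ↦ 3x + 3 (mod 26).
For eagle: e(4)→3·4+3≡15=p; a(0)→3·0+3≡3=d; g(6)→3·6+3≡21=v; l(11)→3·11+3≡10=k; e(4)→3·4+3≡15=p (all mod 26).

pdvkp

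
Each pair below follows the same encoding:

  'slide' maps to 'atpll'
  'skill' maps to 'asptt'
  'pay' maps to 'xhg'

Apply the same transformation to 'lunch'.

tbvkp

The rule splits by letter class: vowels +7, consonants +8.
Applying it to lunch: l(cons)+8=t, u(vowel)+7=b, n(cons)+8=v, c(cons)+8=k, h(cons)+8=p.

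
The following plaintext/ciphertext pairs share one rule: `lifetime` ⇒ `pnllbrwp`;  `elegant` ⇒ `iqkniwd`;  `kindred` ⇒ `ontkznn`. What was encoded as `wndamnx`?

sixteen

In lifetime: l→p is +4, i→n is +5, f→l is +6, e→l is +7 — the shift increases by 1 each position. The shift increases by 1 at each position, starting from +4: 4, 5, 6, ….
Undoing it on wndamnx: w−4=s, n−5=i, d−6=x, a−7=t, m−8=e, n−9=e, x−10=n.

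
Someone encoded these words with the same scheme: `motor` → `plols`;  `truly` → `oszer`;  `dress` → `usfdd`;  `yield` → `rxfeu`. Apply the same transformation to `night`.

axbmo

Treating letters as 0–25, the rule is x ↦ 11x + 13 (mod 26).
For night: n(13)→11·13+13≡0=a; i(8)→11·8+13≡23=x; g(6)→11·6+13≡1=b; h(7)→11·7+13≡12=m; t(19)→11·19+13≡14=o (all mod 26).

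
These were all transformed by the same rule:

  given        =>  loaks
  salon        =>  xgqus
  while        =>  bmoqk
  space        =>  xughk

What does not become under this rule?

The shift depends on letter class: consonant g→l is +5, but vowel i→o is +6. Vowels shift forward by 6 and consonants shift forward by 5.
On not: n(cons)+5=s, o(vowel)+6=u, t(cons)+5=y.

suy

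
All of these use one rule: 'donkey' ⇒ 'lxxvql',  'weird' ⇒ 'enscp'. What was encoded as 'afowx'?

swell

Letter i (0-indexed) is shifted by i+8, so successive shifts are 8, 9, 10, ….
Decoding afowx: a−8=s, f−9=w, o−10=e, w−11=l, x−12=l.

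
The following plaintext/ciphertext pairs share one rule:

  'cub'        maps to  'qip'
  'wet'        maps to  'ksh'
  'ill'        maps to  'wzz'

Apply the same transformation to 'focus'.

tcqig

Compare letters: c→q is +14, u→i is +14, b→p is +14 — a constant shift. Each letter is shifted forward by 14 in the alphabet (a Caesar shift of +14).
For focus: f+14=t, o+14=c, c+14=q, u+14=i, s+14=g.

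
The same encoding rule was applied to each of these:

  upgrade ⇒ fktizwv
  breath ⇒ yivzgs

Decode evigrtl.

Each pair mirrors across the alphabet (u↔f, p↔k, g↔t): positions sum to 25. Each letter is replaced by its mirror in the alphabet: a↔z, b↔y, c↔x, and so on (the Atbash cipher).
Decoding evigrtl: e↔v, v↔e, i↔r, g↔t, r↔i, t↔g, l↔o.

vertigo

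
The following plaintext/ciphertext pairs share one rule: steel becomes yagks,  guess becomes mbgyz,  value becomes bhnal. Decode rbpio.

Shifts by position in steel: pos 0: s→y (+6), pos 1: t→a (+7), pos 2: e→g (+2), pos 3: e→k (+6), pos 4: l→s (+7) — repeating every 3. A repeating key of period 3 is used — shifts +6, +7, +2 over and over.
Decoding rbpio: r−6=l, b−7=u, p−2=n, i−6=c, o−7=h.

lunch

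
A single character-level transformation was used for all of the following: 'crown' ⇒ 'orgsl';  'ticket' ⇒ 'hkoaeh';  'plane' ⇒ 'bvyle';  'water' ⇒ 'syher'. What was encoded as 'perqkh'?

c(2)→o(14) and r(17)→r(17) fit y≡21x+24 (mod 26); the inverse of 21 mod 26 is 5. This is an affine cipher: with a=0,…,z=25, each position x becomes (21x+24) mod 26.
Undoing it on perqkh: p(15)→5·(15−24)≡7=h; e(4)→5·(4−24)≡4=e; r(17)→5·(17−24)≡17=r; q(16)→5·(16−24)≡12=m; k(10)→5·(10−24)≡8=i; h(7)→5·(7−24)≡19=t (all mod 26).

hermit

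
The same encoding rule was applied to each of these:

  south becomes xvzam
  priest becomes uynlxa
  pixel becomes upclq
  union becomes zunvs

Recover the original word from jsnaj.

elite

Shifts by position in south: pos 0: s→x (+5), pos 1: o→v (+7), pos 2: u→z (+5), pos 3: t→a (+7) — repeating every 2. It's a Vigenère-style cipher with numeric key [5,7]: position i shifts by key[i mod 2].
Decoding jsnaj: j−5=e, s−7=l, n−5=i, a−7=t, j−5=e.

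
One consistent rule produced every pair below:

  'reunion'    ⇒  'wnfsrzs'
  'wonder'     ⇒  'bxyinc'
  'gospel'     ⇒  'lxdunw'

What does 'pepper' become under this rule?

The shifts repeat in a cycle of length 3: positions 0,1,… shift by +5, +9, +11, then the pattern repeats.
On pepper: p+5=u, e+9=n, p+11=a, p+5=u, e+9=n, r+11=c.

unaunc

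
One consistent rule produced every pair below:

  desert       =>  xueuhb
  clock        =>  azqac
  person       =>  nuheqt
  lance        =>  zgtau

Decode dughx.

beard

Each letter's alphabet position (a=0..z=25) is mapped through 23·x+6 mod 26 — an affine cipher.
Undoing it on dughx: d(3)→17·(3−6)≡1=b; u(20)→17·(20−6)≡4=e; g(6)→17·(6−6)≡0=a; h(7)→17·(7−6)≡17=r; x(23)→17·(23−6)≡3=d (all mod 26).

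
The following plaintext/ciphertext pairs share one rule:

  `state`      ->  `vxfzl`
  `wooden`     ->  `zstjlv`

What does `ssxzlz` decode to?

In state: s→v is +3, t→x is +4, a→f is +5, t→z is +6 — the shift increases by 1 each position. The shift increases by 1 at each position, starting from +3: 3, 4, 5, ….
Reversing it on ssxzlz: s−3=p, s−4=o, x−5=s, z−6=t, l−7=e, z−8=r.

poster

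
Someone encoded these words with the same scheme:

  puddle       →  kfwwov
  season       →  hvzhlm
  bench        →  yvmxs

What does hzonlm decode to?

This is the alphabet-reversal cipher (Atbash): a becomes z, b becomes y, etc.
Reversing it on hzonlm: h↔s, z↔a, o↔l, n↔m, l↔o, m↔n.

salmon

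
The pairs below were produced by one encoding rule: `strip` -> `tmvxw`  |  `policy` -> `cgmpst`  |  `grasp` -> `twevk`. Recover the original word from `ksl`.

The output letters match the input read backwards, each shifted +4: strip reversed is pirts. Two steps: reverse the string, then apply a Caesar shift of +4.
Reversing it on ksl: shift back: k−4=g, s−4=o, l−4=h → goh; then reverse → hog.

hog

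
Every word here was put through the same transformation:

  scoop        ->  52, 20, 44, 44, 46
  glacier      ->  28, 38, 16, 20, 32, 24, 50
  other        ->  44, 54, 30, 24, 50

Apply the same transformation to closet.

s(#19)→52 and c(#3)→20: differences scale by 2, so n = 2·pos + 14. The formula is n = 2×(alphabet index, a=1) + 14.
On closet: c=3→20, l=12→38, o=15→44, s=19→52, e=5→24, t=20→54.

20, 38, 44, 52, 24, 54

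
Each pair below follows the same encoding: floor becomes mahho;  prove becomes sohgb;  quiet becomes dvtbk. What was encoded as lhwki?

f(5)→m(12) and l(11)→a(0) fit y≡11x+9 (mod 26); the inverse of 11 mod 26 is 19. Treating letters as 0–25, the rule is x ↦ 11x + 9 (mod 26).
Decoding lhwki: l(11)→19·(11−9)≡12=m; h(7)→19·(7−9)≡14=o; w(22)→19·(22−9)≡13=n; k(10)→19·(10−9)≡19=t; i(8)→19·(8−9)≡7=h (all mod 26).

month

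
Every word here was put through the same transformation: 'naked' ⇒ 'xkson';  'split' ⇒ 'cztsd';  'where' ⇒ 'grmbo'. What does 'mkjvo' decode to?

cable

Shifts by position in naked: pos 0: n→x (+10), pos 1: a→k (+10), pos 2: k→s (+8), pos 3: e→o (+10), pos 4: d→n (+10) — repeating every 3. The shifts repeat in a cycle of length 3: positions 0,1,… shift by +10, +10, +8, then the pattern repeats.
Reversing it on mkjvo: m−10=c, k−10=a, j−8=b, v−10=l, o−10=e.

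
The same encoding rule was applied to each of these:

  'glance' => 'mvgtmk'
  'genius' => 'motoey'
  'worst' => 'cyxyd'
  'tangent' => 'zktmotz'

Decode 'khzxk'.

extra

Shifts by position in glance: pos 0: g→m (+6), pos 1: l→v (+10), pos 2: a→g (+6), pos 3: n→t (+6), pos 4: c→m (+10), pos 5: e→k (+6) — repeating every 3. A repeating key of period 3 is used — shifts +6, +10, +6 over and over.
Decoding khzxk: k−6=e, h−10=x, z−6=t, x−6=r, k−10=a.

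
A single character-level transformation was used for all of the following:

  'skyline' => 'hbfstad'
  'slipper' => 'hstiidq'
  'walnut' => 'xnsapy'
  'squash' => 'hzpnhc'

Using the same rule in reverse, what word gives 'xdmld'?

s(18)→h(7) and k(10)→b(1) fit y≡17x+13 (mod 26); the inverse of 17 mod 26 is 23. Each letter's alphabet position (a=0..z=25) is mapped through 17·x+13 mod 26 — an affine cipher.
Decoding xdmld: x(23)→23·(23−13)≡22=w; d(3)→23·(3−13)≡4=e; m(12)→23·(12−13)≡3=d; l(11)→23·(11−13)≡6=g; d(3)→23·(3−13)≡4=e (all mod 26).

wedge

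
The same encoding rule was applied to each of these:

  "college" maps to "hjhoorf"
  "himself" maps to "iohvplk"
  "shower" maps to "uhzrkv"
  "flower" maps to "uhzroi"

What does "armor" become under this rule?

urpud

The output letters match the input read backwards, each shifted +3: college reversed is egelloc. The word is reversed, then every letter is shifted forward by 3.
For armor: reverse → romra; then shift: r+3=u, o+3=r, m+3=p, r+3=u, a+3=d.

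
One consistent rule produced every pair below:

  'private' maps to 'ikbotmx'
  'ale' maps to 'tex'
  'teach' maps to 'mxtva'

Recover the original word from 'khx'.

roe

This is a Caesar cipher with shift 19.
Decoding khx: k−19=r, h−19=o, x−19=e.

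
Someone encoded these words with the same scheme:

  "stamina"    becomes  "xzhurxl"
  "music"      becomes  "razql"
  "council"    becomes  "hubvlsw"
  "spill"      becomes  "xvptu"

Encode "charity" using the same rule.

hnhzrdj

The shift increases by 1 at each position, starting from +5: 5, 6, 7, ….
On charity: c+5=h, h+6=n, a+7=h, r+8=z, i+9=r, t+10=d, y+11=j.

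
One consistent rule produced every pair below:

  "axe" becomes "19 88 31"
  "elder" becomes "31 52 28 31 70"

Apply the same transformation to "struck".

73 76 70 79 25 49

The formula is n = 3×(alphabet index, a=1) + 16.
On struck: s=19→73, t=20→76, r=18→70, u=21→79, c=3→25, k=11→49.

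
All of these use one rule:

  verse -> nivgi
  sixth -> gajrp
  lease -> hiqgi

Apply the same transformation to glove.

ehoni

v(21)→n(13) and e(4)→i(8) fit y≡11x+16 (mod 26); the inverse of 11 mod 26 is 19. Each letter's alphabet position (a=0..z=25) is mapped through 11·x+16 mod 26 — an affine cipher.
For glove: g(6)→11·6+16≡4=e; l(11)→11·11+16≡7=h; o(14)→11·14+16≡14=o; v(21)→11·21+16≡13=n; e(4)→11·4+16≡8=i (all mod 26).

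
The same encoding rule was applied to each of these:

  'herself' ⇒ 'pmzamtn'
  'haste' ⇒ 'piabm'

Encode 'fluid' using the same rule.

This is a Caesar cipher with shift 8.
On fluid: f+8=n, l+8=t, u+8=c, i+8=q, d+8=l.

ntcql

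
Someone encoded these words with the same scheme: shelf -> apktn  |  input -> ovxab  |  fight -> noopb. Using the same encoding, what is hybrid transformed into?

pgjzol

The shift depends on letter class: consonant s→a is +8, but vowel e→k is +6. Two shifts are in play — +6 for a/e/i/o/u, +8 for every other letter.
On hybrid: h(cons)+8=p, y(cons)+8=g, b(cons)+8=j, r(cons)+8=z, i(vowel)+6=o, d(cons)+8=l.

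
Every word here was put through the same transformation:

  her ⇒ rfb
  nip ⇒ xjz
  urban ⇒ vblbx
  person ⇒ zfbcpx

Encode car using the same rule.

mbb

The rule splits by letter class: vowels +1, consonants +10.
Applying it to car: c(cons)+10=m, a(vowel)+1=b, r(cons)+10=b.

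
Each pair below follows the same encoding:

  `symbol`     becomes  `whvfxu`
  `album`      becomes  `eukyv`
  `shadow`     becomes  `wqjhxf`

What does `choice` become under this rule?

Shifts by position in symbol: pos 0: s→w (+4), pos 1: y→h (+9), pos 2: m→v (+9), pos 3: b→f (+4), pos 4: o→x (+9), pos 5: l→u (+9) — repeating every 3. It's a Vigenère-style cipher with numeric key [4,9,9]: position i shifts by key[i mod 3].
Applying it to choice: c+4=g, h+9=q, o+9=x, i+4=m, c+9=l, e+9=n.

gqxmln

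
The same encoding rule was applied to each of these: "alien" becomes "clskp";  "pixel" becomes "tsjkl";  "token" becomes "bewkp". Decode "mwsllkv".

This is an affine cipher: with a=0,…,z=25, each position x becomes (15x+2) mod 26.
Undoing it on mwsllkv: m(12)→7·(12−2)≡18=s; w(22)→7·(22−2)≡10=k; s(18)→7·(18−2)≡8=i; l(11)→7·(11−2)≡11=l; l(11)→7·(11−2)≡11=l; k(10)→7·(10−2)≡4=e; v(21)→7·(21−2)≡3=d (all mod 26).

skilled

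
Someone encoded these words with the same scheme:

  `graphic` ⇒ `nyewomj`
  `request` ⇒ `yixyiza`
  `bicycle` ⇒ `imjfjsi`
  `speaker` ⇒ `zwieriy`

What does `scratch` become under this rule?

The shift depends on letter class: consonant g→n is +7, but vowel a→e is +4. Two shifts are in play — +4 for a/e/i/o/u, +7 for every other letter.
Applying it to scratch: s(cons)+7=z, c(cons)+7=j, r(cons)+7=y, a(vowel)+4=e, t(cons)+7=a, c(cons)+7=j, h(cons)+7=o.

zjyeajo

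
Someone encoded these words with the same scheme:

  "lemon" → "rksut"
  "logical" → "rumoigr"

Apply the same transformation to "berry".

Compare letters: l→r is +6, e→k is +6, m→s is +6 — a constant shift. Each letter is shifted forward by 6 in the alphabet (a Caesar shift of +6).
On berry: b+6=h, e+6=k, r+6=x, r+6=x, y+6=e.

hkxxe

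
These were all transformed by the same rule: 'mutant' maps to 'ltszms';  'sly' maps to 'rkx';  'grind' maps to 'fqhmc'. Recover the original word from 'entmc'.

Compare letters: m→l is +25, u→t is +25, t→s is +25 — a constant shift. It's a constant shift of +25 (ROT25).
Reversing it on entmc: e−25=f, n−25=o, t−25=u, m−25=n, c−25=d.

found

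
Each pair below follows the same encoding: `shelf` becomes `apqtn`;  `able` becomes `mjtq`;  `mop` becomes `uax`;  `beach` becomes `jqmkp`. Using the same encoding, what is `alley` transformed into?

The shift depends on letter class: consonant s→a is +8, but vowel e→q is +12. Two shifts are in play — +12 for a/e/i/o/u, +8 for every other letter.
For alley: a(vowel)+12=m, l(cons)+8=t, l(cons)+8=t, e(vowel)+12=q, y(cons)+8=g.

mttqg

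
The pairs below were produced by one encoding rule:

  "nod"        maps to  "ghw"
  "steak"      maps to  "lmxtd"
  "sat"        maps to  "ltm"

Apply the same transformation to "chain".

Compare letters: n→g is +19, o→h is +19, d→w is +19 — a constant shift. Each letter is shifted forward by 19 in the alphabet (a Caesar shift of +19).
On chain: c+19=v, h+19=a, a+19=t, i+19=b, n+19=g.

vatbg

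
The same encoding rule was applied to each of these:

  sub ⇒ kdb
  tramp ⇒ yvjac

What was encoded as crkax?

orbit

The output letters match the input read backwards, each shifted +9: sub reversed is bus. Two steps: reverse the string, then apply a Caesar shift of +9.
Undoing it on crkax: shift back: c−9=t, r−9=i, k−9=b, a−9=r, x−9=o → tibro; then reverse → orbit.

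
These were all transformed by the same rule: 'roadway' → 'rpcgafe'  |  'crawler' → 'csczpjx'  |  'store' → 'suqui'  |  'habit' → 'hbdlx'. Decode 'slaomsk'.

skyline

In roadway: r→r is +0, o→p is +1, a→c is +2, d→g is +3 — the shift increases by 1 each position. The shift increases by 1 at each position, starting from +0: 0, 1, 2, ….
Decoding slaomsk: s−0=s, l−1=k, a−2=y, o−3=l, m−4=i, s−5=n, k−6=e.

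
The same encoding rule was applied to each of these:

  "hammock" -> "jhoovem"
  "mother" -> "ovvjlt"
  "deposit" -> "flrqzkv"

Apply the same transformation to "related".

Shifts by position in hammock: pos 0: h→j (+2), pos 1: a→h (+7), pos 2: m→o (+2), pos 3: m→o (+2), pos 4: o→v (+7), pos 5: c→e (+2) — repeating every 3. A repeating key of period 3 is used — shifts +2, +7, +2 over and over.
On related: r+2=t, e+7=l, l+2=n, a+2=c, t+7=a, e+2=g, d+2=f.

tlncagf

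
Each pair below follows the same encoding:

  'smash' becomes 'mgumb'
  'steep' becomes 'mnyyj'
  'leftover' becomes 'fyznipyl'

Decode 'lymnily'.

restore

Compare letters: s→m is +20, m→g is +20, a→u is +20 — a constant shift. It's a constant shift of +20 (ROT20).
Decoding lymnily: l−20=r, y−20=e, m−20=s, n−20=t, i−20=o, l−20=r, y−20=e.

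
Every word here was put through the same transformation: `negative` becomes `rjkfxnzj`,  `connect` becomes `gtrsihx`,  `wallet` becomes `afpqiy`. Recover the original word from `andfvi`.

Shifts by position in negative: pos 0: n→r (+4), pos 1: e→j (+5), pos 2: g→k (+4), pos 3: a→f (+5) — repeating every 2. It's a Vigenère-style cipher with numeric key [4,5]: position i shifts by key[i mod 2].
Reversing it on andfvi: a−4=w, n−5=i, d−4=z, f−5=a, v−4=r, i−5=d.

wizard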